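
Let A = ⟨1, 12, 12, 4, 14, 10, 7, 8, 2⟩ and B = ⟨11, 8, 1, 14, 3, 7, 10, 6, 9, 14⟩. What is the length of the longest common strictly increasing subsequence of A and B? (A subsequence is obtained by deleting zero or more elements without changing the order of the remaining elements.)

2

For each value that appears in both, track the longest common increasing run ending there.
The best achievable length is 2; one witness is 1, 14 (A-positions 1,5, B-positions 3,4).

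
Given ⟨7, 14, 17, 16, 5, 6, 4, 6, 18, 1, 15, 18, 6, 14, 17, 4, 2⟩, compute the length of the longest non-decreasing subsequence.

6

Scanning left to right, the best length ending at each element is: 7→1, 14→2, 17→3, 16→3, 5→1, 6→2, 4→1, 6→3, 18→4, 1→1, 15→4, 18→5, 6→4, 14→5, 17→6, 4→2, 2→2.
So the longest non-decreasing subsequence has length 6, e.g. 5, 6, 6, 6, 14, 17.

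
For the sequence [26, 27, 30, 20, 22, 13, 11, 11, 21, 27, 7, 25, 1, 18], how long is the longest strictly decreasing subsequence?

Scanning left to right, the best length ending at each element is: 26→1, 27→1, 30→1, 20→2, 22→2, 13→3, 11→4, 11→4, 21→3, 27→2, 7→5, 25→3, 1→6, 18→4.
So the longest decreasing subsequence has length 6, e.g. 26, 20, 13, 11, 7, 1.

6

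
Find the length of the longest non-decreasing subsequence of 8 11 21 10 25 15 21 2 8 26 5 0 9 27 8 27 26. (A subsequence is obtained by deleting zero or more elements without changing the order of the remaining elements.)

One longest non-decreasing subsequence is 8, 11, 21, 25, 26, 27, 27 (positions 1,2,3,5,10,14,16), of length 7; no longer one exists.

7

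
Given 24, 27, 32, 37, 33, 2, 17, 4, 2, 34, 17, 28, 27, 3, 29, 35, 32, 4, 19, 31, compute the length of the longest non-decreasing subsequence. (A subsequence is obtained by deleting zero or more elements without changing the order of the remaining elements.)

6

Let dp[i] be the longest non-decreasing subsequence ending at position i. Then dp = [1, 2, 3, 4, 4, 1, 2, 2, 2, 5, 3, 4, 4, 3, 5, 6, 6, 4, 5, 6].
The maximum is 6; one witness is 24, 27, 32, 33, 34, 35 at positions 1,2,3,5,10,16.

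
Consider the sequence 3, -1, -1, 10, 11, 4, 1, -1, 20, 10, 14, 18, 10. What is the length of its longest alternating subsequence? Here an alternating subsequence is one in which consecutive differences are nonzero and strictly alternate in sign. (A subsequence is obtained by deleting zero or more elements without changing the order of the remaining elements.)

8

A longest alternating subsequence is 3, -1, 10, 4, 20, 10, 14, 10 (positions 1,2,4,6,9,10,11,13); its 7 consecutive differences strictly alternate in sign, and length 8 is optimal.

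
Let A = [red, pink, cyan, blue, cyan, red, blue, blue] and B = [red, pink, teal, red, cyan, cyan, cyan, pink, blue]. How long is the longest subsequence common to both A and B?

A longest common subsequence is red, pink, cyan, cyan, blue (length 5); the LCS DP confirms no longer common subsequence exists.

5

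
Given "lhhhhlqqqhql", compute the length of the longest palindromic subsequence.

7

Using dp[i][j] = 2 + dp[i+1][j−1] if the ends match, else max(dp[i+1][j], dp[i][j−1]):
dp[1][12] = 7. A witness is lhqqqhl at positions 1,5,7,8,9,10,12.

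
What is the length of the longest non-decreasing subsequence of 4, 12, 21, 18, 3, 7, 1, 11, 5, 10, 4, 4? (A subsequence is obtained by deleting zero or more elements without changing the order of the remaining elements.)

Let dp[i] be the longest non-decreasing subsequence ending at position i. Then dp = [1, 2, 3, 3, 1, 2, 1, 3, 2, 3, 2, 3].
The maximum is 3; one witness is 4, 12, 21 at positions 1,2,3.

3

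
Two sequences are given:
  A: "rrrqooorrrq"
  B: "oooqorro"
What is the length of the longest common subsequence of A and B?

5

Backtracking the LCS table gives one alignment: o (A5,B2) → o (A6,B3) → o (A7,B5) → r (A8,B6) → r (A9,B7).
So the longest common subsequence has length 5.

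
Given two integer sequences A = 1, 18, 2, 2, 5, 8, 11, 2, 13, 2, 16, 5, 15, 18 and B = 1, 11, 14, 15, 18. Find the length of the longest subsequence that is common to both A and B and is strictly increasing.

4

For each value that appears in both, track the longest common increasing run ending there.
The best achievable length is 4; one witness is 1, 11, 15, 18 (A-positions 1,7,13,14, B-positions 1,2,4,5).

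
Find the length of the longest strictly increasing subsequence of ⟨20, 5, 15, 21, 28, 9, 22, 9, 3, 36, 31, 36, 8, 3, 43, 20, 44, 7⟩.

Scanning left to right, the best length ending at each element is: 20→1, 5→1, 15→2, 21→3, 28→4, 9→2, 22→4, 9→2, 3→1, 36→5, 31→5, 36→6, 8→2, 3→1, 43→7, 20→3, 44→8, 7→2.
So the longest increasing subsequence has length 8, e.g. 5, 15, 21, 28, 31, 36, 43, 44.

8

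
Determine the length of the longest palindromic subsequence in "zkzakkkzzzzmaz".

One longest palindromic subsequence is zazzzzaz (positions 1,4,8,9,10,11,13,14); it reads the same forward and backward, and the interval DP gives dp[1][14] = 8.

8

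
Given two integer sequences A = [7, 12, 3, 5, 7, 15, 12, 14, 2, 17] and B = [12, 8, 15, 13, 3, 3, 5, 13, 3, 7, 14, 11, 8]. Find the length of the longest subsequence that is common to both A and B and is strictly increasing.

For each value that appears in both, track the longest common increasing run ending there.
The best achievable length is 4; one witness is 3, 5, 7, 14 (A-positions 3,4,5,8, B-positions 5,7,10,11).

4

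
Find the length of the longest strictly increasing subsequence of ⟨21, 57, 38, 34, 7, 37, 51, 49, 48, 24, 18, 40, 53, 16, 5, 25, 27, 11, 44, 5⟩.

Let dp[i] be the longest increasing subsequence ending at position i. Then dp = [1, 2, 2, 2, 1, 3, 4, 4, 4, 2, 2, 4, 5, 2, 1, 3, 4, 2, 5, 1].
The maximum is 5; one witness is 21, 34, 37, 51, 53 at positions 1,4,6,7,13.

5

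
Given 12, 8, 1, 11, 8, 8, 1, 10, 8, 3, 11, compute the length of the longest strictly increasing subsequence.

Let dp[i] be the longest increasing subsequence ending at position i. Then dp = [1, 1, 1, 2, 2, 2, 1, 3, 2, 2, 4].
The maximum is 4; one witness is 1, 8, 10, 11 at positions 3,5,8,11.

4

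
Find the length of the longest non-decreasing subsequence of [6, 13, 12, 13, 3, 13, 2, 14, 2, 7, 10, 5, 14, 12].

One longest non-decreasing subsequence is 6, 13, 13, 13, 14, 14 (positions 1,2,4,6,8,13), of length 6; no longer one exists.

6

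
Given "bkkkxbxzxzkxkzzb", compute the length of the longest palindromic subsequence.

One longest palindromic subsequence is bzzkxkzzb (positions 1,8,10,11,12,13,14,15,16); it reads the same forward and backward, and the interval DP gives dp[1][16] = 9.

9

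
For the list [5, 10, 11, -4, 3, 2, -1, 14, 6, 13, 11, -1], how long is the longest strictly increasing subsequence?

Scanning left to right, the best length ending at each element is: 5→1, 10→2, 11→3, -4→1, 3→2, 2→2, -1→2, 14→4, 6→3, 13→4, 11→4, -1→2.
So the longest increasing subsequence has length 4, e.g. 5, 10, 11, 14.

4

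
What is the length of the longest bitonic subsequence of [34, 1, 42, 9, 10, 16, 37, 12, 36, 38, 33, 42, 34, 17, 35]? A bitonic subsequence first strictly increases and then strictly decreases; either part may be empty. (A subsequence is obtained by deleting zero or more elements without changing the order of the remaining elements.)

9

Let inc[i] be the LIS ending at i and dec[i] the longest strictly decreasing subsequence starting at i. inc = [1, 1, 2, 2, 3, 4, 5, 4, 5, 6, 5, 7, 6, 5, 7], dec = [3, 1, 5, 1, 1, 2, 4, 1, 3, 3, 2, 3, 2, 1, 1].
max_i inc[i]+dec[i]−1 = 9, with one witness 1, 9, 10, 16, 37, 38, 42, 34, 17.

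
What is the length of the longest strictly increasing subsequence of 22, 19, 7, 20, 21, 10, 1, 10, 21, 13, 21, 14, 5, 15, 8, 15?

One longest increasing subsequence is 7, 10, 13, 14, 15 (positions 3,6,10,12,14), of length 5; no longer one exists.

5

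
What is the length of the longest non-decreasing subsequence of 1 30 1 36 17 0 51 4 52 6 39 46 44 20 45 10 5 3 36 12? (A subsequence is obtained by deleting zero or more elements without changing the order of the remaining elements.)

7

Scanning left to right, the best length ending at each element is: 1→1, 30→2, 1→2, 36→3, 17→3, 0→1, 51→4, 4→3, 52→5, 6→4, 39→5, 46→6, 44→6, 20→5, 45→7, 10→5, 5→4, 3→3, 36→6, 12→6.
So the longest non-decreasing subsequence has length 7, e.g. 1, 1, 4, 6, 39, 44, 45.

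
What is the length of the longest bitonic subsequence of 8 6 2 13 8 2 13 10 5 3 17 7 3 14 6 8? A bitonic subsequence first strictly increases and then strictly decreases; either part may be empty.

6

Let inc[i] be the LIS ending at i and dec[i] the longest strictly decreasing subsequence starting at i. inc = [1, 1, 1, 2, 2, 1, 3, 3, 2, 2, 4, 3, 2, 4, 3, 4], dec = [4, 3, 1, 4, 3, 1, 4, 3, 2, 1, 3, 2, 1, 2, 1, 1].
max_i inc[i]+dec[i]−1 = 6, with one witness 6, 8, 13, 10, 7, 6.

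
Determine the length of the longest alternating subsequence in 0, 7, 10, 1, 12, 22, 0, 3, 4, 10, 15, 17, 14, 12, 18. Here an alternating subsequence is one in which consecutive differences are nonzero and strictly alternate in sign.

Track the best alternating length ending on an up-step vs a down-step at each position: up/down = 1/1, 2/1, 2/1, 2/3, 4/1, 4/1, 1/5, 6/5, 6/5, 6/5, 6/5, 6/5, 6/7, 6/7, 8/5.
The maximum over both is 8; one such subsequence is 0, 7, 1, 12, 0, 15, 14, 18.

8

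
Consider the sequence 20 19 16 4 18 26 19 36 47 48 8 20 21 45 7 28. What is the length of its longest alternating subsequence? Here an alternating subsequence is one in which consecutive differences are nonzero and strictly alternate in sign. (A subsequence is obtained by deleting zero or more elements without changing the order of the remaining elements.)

Track the best alternating length ending on an up-step vs a down-step at each position: up/down = 1/1, 1/2, 1/2, 1/2, 3/2, 3/1, 3/4, 5/1, 5/1, 5/1, 3/6, 7/6, 7/6, 7/6, 3/8, 9/8.
The maximum over both is 9; one such subsequence is 20, 19, 26, 19, 36, 8, 20, 7, 28.

9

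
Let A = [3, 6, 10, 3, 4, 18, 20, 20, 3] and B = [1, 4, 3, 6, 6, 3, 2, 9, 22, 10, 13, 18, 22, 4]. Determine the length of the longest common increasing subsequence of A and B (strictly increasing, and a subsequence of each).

4

For each value that appears in both, track the longest common increasing run ending there.
The best achievable length is 4; one witness is 3, 6, 10, 18 (A-positions 1,2,3,6, B-positions 3,4,10,12).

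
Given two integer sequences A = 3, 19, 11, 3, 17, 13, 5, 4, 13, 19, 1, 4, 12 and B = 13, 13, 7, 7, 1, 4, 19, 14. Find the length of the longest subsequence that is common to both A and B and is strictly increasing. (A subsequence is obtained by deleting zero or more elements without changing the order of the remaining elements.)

2

For each value that appears in both, track the longest common increasing run ending there.
The best achievable length is 2; one witness is 1, 4 (A-positions 11,12, B-positions 5,6).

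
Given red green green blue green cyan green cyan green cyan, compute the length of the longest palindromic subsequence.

One longest palindromic subsequence is cyan green cyan green cyan (positions 6,7,8,9,10); it reads the same forward and backward, and the interval DP gives dp[1][10] = 5.

5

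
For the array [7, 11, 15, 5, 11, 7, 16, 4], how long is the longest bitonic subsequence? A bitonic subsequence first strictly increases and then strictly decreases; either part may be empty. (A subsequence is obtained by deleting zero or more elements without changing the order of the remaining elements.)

One longest bitonic subsequence is 7, 11, 15, 11, 7, 4 (positions 1,2,3,5,6,8): it rises to 15 then falls. Length 6 is optimal.

6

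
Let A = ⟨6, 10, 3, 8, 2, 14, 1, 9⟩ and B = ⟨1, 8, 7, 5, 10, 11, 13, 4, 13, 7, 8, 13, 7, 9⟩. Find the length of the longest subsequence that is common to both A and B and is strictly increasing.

A longest common strictly increasing subsequence is 1, 9 (length 2); it appears in order in both A and B, and no longer such subsequence exists.

2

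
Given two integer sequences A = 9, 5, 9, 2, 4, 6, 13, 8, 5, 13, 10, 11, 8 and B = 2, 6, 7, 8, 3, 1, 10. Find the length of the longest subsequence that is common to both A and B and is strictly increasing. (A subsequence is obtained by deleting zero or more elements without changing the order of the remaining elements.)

4

For each value that appears in both, track the longest common increasing run ending there.
The best achievable length is 4; one witness is 2, 6, 8, 10 (A-positions 4,6,8,11, B-positions 1,2,4,7).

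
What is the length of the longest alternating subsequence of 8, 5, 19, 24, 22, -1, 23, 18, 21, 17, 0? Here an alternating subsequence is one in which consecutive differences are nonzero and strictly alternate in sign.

Track the best alternating length ending on an up-step vs a down-step at each position: up/down = 1/1, 1/2, 3/1, 3/1, 3/4, 1/4, 5/4, 5/6, 7/6, 5/8, 5/8.
The maximum over both is 8; one such subsequence is 8, 5, 24, 22, 23, 18, 21, 17.

8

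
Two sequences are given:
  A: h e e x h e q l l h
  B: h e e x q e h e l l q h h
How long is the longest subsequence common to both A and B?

A longest common subsequence is heexhellh (length 9); the LCS DP confirms no longer common subsequence exists.

9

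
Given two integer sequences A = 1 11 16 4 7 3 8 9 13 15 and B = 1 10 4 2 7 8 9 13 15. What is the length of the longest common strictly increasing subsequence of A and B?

A longest common strictly increasing subsequence is 1, 4, 7, 8, 9, 13, 15 (length 7); it appears in order in both A and B, and no longer such subsequence exists.

7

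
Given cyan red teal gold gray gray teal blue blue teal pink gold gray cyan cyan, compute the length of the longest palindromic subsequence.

8

One longest palindromic subsequence is cyan gray teal blue blue teal gray cyan (positions 1,6,7,8,9,10,13,15); it reads the same forward and backward, and the interval DP gives dp[1][15] = 8.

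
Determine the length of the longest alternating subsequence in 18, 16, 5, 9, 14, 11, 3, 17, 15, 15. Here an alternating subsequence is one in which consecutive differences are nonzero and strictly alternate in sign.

6

A longest alternating subsequence is 18, 5, 14, 11, 17, 15 (positions 1,3,5,6,8,9); its 5 consecutive differences strictly alternate in sign, and length 6 is optimal.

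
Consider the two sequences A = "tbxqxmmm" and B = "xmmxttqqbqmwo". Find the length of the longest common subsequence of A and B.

A longest common subsequence is tbqm (length 4); the LCS DP confirms no longer common subsequence exists.

4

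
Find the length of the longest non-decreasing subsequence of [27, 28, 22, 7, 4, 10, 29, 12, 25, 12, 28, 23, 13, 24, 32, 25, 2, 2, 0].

7

One longest non-decreasing subsequence is 7, 10, 12, 12, 23, 24, 32 (positions 4,6,8,10,12,14,15), of length 7; no longer one exists.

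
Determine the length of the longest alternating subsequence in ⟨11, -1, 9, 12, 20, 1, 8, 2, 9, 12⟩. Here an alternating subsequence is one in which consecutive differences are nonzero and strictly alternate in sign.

A longest alternating subsequence is 11, -1, 9, 1, 8, 2, 9 (positions 1,2,3,6,7,8,9); its 6 consecutive differences strictly alternate in sign, and length 7 is optimal.

7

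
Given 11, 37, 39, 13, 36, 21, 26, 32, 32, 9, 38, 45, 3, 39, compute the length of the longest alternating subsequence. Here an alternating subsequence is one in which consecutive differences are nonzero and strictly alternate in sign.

10

Track the best alternating length ending on an up-step vs a down-step at each position: up/down = 1/1, 2/1, 2/1, 2/3, 4/3, 4/5, 6/5, 6/5, 6/5, 1/7, 8/3, 8/1, 1/9, 10/9.
The maximum over both is 10; one such subsequence is 11, 37, 13, 36, 21, 26, 9, 38, 3, 39.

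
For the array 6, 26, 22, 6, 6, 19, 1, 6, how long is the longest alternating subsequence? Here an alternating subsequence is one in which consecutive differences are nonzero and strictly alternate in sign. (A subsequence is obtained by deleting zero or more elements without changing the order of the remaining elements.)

A longest alternating subsequence is 6, 26, 6, 19, 1, 6 (positions 1,2,4,6,7,8); its 5 consecutive differences strictly alternate in sign, and length 6 is optimal.

6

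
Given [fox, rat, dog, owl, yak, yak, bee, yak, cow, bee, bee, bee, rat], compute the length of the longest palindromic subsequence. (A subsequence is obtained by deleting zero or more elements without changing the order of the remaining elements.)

6

One longest palindromic subsequence is rat bee bee bee bee rat (positions 2,7,10,11,12,13); it reads the same forward and backward, and the interval DP gives dp[1][13] = 6.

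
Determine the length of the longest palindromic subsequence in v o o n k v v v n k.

One longest palindromic subsequence is kvvvk (positions 5,6,7,8,10); it reads the same forward and backward, and the interval DP gives dp[1][10] = 5.

5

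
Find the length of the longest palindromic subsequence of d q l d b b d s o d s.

6

Using dp[i][j] = 2 + dp[i+1][j−1] if the ends match, else max(dp[i+1][j], dp[i][j−1]):
dp[1][11] = 6. A witness is ddbbdd at positions 1,4,5,6,7,10.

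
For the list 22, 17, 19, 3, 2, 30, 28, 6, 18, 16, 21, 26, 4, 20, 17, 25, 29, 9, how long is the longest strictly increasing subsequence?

Scanning left to right, the best length ending at each element is: 22→1, 17→1, 19→2, 3→1, 2→1, 30→3, 28→3, 6→2, 18→3, 16→3, 21→4, 26→5, 4→2, 20→4, 17→4, 25→5, 29→6, 9→3.
So the longest increasing subsequence has length 6, e.g. 3, 6, 18, 21, 26, 29.

6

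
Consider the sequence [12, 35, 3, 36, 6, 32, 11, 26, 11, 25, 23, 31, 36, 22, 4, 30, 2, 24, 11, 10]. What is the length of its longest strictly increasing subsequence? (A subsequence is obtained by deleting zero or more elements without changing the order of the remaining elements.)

Let dp[i] be the longest increasing subsequence ending at position i. Then dp = [1, 2, 1, 3, 2, 3, 3, 4, 3, 4, 4, 5, 6, 4, 2, 5, 1, 5, 3, 3].
The maximum is 6; one witness is 3, 6, 11, 26, 31, 36 at positions 3,5,7,8,12,13.

6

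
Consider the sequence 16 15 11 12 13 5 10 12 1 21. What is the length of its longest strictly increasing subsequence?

Let dp[i] be the longest increasing subsequence ending at position i. Then dp = [1, 1, 1, 2, 3, 1, 2, 3, 1, 4].
The maximum is 4; one witness is 11, 12, 13, 21 at positions 3,4,5,10.

4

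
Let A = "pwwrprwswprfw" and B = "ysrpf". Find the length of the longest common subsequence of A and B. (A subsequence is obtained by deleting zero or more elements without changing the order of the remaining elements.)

A longest common subsequence is rpf (length 3); the LCS DP confirms no longer common subsequence exists.

3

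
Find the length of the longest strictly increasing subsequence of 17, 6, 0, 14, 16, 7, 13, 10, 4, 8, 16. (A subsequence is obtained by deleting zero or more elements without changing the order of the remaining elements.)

Let dp[i] be the longest increasing subsequence ending at position i. Then dp = [1, 1, 1, 2, 3, 2, 3, 3, 2, 3, 4].
The maximum is 4; one witness is 6, 7, 13, 16 at positions 2,6,7,11.

4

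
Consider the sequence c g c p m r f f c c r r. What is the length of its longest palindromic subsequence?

One longest palindromic subsequence is ccffcc (positions 1,3,7,8,9,10); it reads the same forward and backward, and the interval DP gives dp[1][12] = 6.

6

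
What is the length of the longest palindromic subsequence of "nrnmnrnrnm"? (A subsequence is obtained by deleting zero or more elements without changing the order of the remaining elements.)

7

Using dp[i][j] = 2 + dp[i+1][j−1] if the ends match, else max(dp[i+1][j], dp[i][j−1]):
dp[1][10] = 7. A witness is mnrnrnm at positions 4,5,6,7,8,9,10.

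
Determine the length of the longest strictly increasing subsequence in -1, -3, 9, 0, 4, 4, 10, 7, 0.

Scanning left to right, the best length ending at each element is: -1→1, -3→1, 9→2, 0→2, 4→3, 4→3, 10→4, 7→4, 0→2.
So the longest increasing subsequence has length 4, e.g. -1, 0, 4, 10.

4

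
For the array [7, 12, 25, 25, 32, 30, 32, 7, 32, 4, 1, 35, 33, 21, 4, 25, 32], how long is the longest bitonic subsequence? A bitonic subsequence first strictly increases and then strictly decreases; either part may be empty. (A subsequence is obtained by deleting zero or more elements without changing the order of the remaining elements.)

Let inc[i] be the LIS ending at i and dec[i] the longest strictly decreasing subsequence starting at i. inc = [1, 2, 3, 3, 4, 4, 5, 1, 5, 1, 1, 6, 6, 3, 2, 4, 5], dec = [3, 4, 4, 4, 5, 4, 4, 3, 3, 2, 1, 4, 3, 2, 1, 1, 1].
max_i inc[i]+dec[i]−1 = 9, with one witness 7, 12, 25, 30, 32, 35, 33, 21, 4.

9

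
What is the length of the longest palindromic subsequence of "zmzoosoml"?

5

One longest palindromic subsequence is mosom (positions 2,4,6,7,8); it reads the same forward and backward, and the interval DP gives dp[1][9] = 5.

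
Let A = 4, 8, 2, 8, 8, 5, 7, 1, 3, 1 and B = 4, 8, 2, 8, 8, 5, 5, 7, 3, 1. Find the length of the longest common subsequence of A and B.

9

A longest common subsequence is 4, 8, 2, 8, 8, 5, 7, 3, 1 (length 9); the LCS DP confirms no longer common subsequence exists.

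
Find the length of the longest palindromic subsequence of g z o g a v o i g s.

5

Using dp[i][j] = 2 + dp[i+1][j−1] if the ends match, else max(dp[i+1][j], dp[i][j−1]):
dp[1][10] = 5. A witness is govog at positions 1,3,6,7,9.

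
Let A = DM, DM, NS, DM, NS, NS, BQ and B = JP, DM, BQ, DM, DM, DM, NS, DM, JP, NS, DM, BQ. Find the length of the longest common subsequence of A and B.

Backtracking the LCS table gives one alignment: DM (A1,B5) → DM (A2,B6) → NS (A3,B7) → DM (A4,B8) → NS (A5,B10) → BQ (A7,B12).
So the longest common subsequence has length 6.

6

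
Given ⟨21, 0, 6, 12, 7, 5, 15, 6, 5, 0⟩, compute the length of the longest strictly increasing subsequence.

Scanning left to right, the best length ending at each element is: 21→1, 0→1, 6→2, 12→3, 7→3, 5→2, 15→4, 6→3, 5→2, 0→1.
So the longest increasing subsequence has length 4, e.g. 0, 6, 12, 15.

4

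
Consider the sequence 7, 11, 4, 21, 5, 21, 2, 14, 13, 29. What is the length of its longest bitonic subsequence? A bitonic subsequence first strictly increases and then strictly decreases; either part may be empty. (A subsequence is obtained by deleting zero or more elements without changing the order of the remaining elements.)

One longest bitonic subsequence is 7, 11, 21, 14, 13 (positions 1,2,4,8,9): it rises to 21 then falls. Length 5 is optimal.

5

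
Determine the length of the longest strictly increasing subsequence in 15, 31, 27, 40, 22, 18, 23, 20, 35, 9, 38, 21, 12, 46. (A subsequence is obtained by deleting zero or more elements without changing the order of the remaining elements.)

6

Let dp[i] be the longest increasing subsequence ending at position i. Then dp = [1, 2, 2, 3, 2, 2, 3, 3, 4, 1, 5, 4, 2, 6].
The maximum is 6; one witness is 15, 22, 23, 35, 38, 46 at positions 1,5,7,9,11,14.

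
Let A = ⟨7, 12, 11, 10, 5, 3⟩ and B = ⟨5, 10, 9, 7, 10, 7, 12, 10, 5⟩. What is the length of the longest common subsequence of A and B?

Backtracking the LCS table gives one alignment: 7 (A1,B6) → 12 (A2,B7) → 10 (A4,B8) → 5 (A5,B9).
So the longest common subsequence has length 4.

4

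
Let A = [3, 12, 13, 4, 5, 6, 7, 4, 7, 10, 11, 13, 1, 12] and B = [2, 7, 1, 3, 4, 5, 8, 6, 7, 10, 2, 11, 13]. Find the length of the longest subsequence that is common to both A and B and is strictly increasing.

For each value that appears in both, track the longest common increasing run ending there.
The best achievable length is 8; one witness is 3, 4, 5, 6, 7, 10, 11, 13 (A-positions 1,4,5,6,7,10,11,12, B-positions 4,5,6,8,9,10,12,13).

8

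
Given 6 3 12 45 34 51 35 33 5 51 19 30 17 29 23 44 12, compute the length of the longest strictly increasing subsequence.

Scanning left to right, the best length ending at each element is: 6→1, 3→1, 12→2, 45→3, 34→3, 51→4, 35→4, 33→3, 5→2, 51→5, 19→3, 30→4, 17→3, 29→4, 23→4, 44→5, 12→3.
So the longest increasing subsequence has length 5, e.g. 6, 12, 34, 35, 51.

5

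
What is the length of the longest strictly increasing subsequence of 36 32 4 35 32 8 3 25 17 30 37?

5

One longest increasing subsequence is 4, 8, 25, 30, 37 (positions 3,6,8,10,11), of length 5; no longer one exists.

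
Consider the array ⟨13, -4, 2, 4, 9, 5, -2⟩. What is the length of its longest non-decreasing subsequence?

Scanning left to right, the best length ending at each element is: 13→1, -4→1, 2→2, 4→3, 9→4, 5→4, -2→2.
So the longest non-decreasing subsequence has length 4, e.g. -4, 2, 4, 9.

4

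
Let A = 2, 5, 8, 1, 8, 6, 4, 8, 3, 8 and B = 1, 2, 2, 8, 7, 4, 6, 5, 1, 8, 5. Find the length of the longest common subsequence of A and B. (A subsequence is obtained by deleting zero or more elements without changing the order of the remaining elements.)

4

Backtracking the LCS table gives one alignment: 2 (A1,B3) → 5 (A2,B8) → 1 (A4,B9) → 8 (A5,B10).
So the longest common subsequence has length 4.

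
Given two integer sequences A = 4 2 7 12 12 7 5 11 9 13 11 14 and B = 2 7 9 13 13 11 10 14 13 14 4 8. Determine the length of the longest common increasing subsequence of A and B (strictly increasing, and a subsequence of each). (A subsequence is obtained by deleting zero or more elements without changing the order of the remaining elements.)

5

A longest common strictly increasing subsequence is 2, 7, 9, 13, 14 (length 5); it appears in order in both A and B, and no longer such subsequence exists.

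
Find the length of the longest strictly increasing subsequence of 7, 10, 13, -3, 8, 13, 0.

One longest increasing subsequence is 7, 10, 13 (positions 1,2,3), of length 3; no longer one exists.

3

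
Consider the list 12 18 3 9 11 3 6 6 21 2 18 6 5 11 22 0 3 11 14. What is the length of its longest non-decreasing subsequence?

One longest non-decreasing subsequence is 3, 3, 6, 6, 6, 11, 11, 14 (positions 3,6,7,8,12,14,18,19), of length 8; no longer one exists.

8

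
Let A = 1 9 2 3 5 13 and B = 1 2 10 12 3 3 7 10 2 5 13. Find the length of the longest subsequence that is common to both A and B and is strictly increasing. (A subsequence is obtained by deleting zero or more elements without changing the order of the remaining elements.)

A longest common strictly increasing subsequence is 1, 2, 3, 5, 13 (length 5); it appears in order in both A and B, and no longer such subsequence exists.

5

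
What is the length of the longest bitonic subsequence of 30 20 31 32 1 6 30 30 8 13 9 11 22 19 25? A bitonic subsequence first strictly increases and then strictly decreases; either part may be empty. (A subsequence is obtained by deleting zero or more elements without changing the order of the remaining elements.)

7

One longest bitonic subsequence is 1, 6, 8, 9, 11, 22, 19 (positions 5,6,9,11,12,13,14): it rises to 22 then falls. Length 7 is optimal.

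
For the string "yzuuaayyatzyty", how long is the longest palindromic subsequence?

Using dp[i][j] = 2 + dp[i+1][j−1] if the ends match, else max(dp[i+1][j], dp[i][j−1]):
dp[1][14] = 8. A witness is yzayyazy at positions 1,2,6,7,8,9,11,14.

8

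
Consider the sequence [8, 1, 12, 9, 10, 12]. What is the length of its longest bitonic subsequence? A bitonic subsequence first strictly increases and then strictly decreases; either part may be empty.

4

Let inc[i] be the LIS ending at i and dec[i] the longest strictly decreasing subsequence starting at i. inc = [1, 1, 2, 2, 3, 4], dec = [2, 1, 2, 1, 1, 1].
max_i inc[i]+dec[i]−1 = 4, with one witness 8, 9, 10, 12.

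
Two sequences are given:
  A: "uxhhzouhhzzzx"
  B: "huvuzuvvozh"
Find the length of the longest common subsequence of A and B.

A longest common subsequence is uzoh (length 4); the LCS DP confirms no longer common subsequence exists.

4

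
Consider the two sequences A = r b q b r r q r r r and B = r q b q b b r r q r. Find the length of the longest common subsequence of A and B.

8

Backtracking the LCS table gives one alignment: r (A1,B1) → b (A2,B3) → q (A3,B4) → b (A4,B6) → r (A5,B7) → r (A6,B8) → q (A7,B9) → r (A10,B10).
So the longest common subsequence has length 8.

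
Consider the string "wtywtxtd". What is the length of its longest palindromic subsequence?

Using dp[i][j] = 2 + dp[i+1][j−1] if the ends match, else max(dp[i+1][j], dp[i][j−1]):
dp[1][8] = 3. A witness is txt at positions 5,6,7.

3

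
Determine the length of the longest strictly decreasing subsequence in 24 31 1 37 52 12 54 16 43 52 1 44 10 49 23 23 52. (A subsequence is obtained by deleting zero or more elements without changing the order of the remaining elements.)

One longest decreasing subsequence is 54, 52, 44, 10 (positions 7,10,12,13), of length 4; no longer one exists.

4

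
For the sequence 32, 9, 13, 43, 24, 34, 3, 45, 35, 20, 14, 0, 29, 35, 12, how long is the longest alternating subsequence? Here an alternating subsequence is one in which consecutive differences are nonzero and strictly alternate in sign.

10

Track the best alternating length ending on an up-step vs a down-step at each position: up/down = 1/1, 1/2, 3/2, 3/1, 3/4, 5/4, 1/6, 7/1, 7/8, 7/8, 7/8, 1/8, 9/8, 9/8, 9/10.
The maximum over both is 10; one such subsequence is 32, 9, 43, 24, 34, 3, 45, 20, 29, 12.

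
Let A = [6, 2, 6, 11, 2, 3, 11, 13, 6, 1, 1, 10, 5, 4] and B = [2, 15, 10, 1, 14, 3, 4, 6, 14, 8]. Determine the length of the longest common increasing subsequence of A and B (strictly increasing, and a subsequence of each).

A longest common strictly increasing subsequence is 2, 3, 4 (length 3); it appears in order in both A and B, and no longer such subsequence exists.

3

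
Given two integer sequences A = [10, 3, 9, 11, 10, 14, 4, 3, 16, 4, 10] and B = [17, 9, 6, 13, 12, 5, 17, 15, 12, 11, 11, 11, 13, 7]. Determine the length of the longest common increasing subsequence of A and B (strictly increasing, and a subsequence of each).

2

For each value that appears in both, track the longest common increasing run ending there.
The best achievable length is 2; one witness is 9, 11 (A-positions 3,4, B-positions 2,10).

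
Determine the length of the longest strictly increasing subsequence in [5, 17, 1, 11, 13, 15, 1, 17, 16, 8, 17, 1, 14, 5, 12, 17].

6

Let dp[i] be the longest increasing subsequence ending at position i. Then dp = [1, 2, 1, 2, 3, 4, 1, 5, 5, 2, 6, 1, 4, 2, 3, 6].
The maximum is 6; one witness is 5, 11, 13, 15, 16, 17 at positions 1,4,5,6,9,11.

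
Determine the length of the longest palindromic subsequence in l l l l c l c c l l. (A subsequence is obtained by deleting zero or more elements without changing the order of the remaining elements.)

Using dp[i][j] = 2 + dp[i+1][j−1] if the ends match, else max(dp[i+1][j], dp[i][j−1]):
dp[1][10] = 7. A witness is llcccll at positions 1,2,5,7,8,9,10.

7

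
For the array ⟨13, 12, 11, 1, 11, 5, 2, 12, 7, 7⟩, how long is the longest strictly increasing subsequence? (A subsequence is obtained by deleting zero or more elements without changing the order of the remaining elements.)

3

Scanning left to right, the best length ending at each element is: 13→1, 12→1, 11→1, 1→1, 11→2, 5→2, 2→2, 12→3, 7→3, 7→3.
So the longest increasing subsequence has length 3, e.g. 1, 11, 12.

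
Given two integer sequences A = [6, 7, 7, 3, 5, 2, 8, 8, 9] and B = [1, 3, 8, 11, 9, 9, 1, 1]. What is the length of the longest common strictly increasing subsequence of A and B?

3

A longest common strictly increasing subsequence is 3, 8, 9 (length 3); it appears in order in both A and B, and no longer such subsequence exists.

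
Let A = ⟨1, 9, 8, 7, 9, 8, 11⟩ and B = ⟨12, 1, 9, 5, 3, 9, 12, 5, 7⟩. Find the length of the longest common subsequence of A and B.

Backtracking the LCS table gives one alignment: 1 (A1,B2) → 9 (A2,B6) → 7 (A4,B9).
So the longest common subsequence has length 3.

3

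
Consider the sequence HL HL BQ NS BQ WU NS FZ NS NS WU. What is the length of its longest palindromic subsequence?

One longest palindromic subsequence is WU NS NS NS WU (positions 6,7,9,10,11); it reads the same forward and backward, and the interval DP gives dp[1][11] = 5.

5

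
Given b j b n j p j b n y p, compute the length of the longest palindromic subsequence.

One longest palindromic subsequence is njpjn (positions 4,5,6,7,9); it reads the same forward and backward, and the interval DP gives dp[1][11] = 5.

5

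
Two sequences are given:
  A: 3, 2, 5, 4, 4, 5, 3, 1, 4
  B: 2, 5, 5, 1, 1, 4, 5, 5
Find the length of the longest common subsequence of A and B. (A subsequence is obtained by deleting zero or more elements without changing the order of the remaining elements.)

Backtracking the LCS table gives one alignment: 2 (A2,B1) → 5 (A3,B2) → 5 (A6,B3) → 1 (A8,B5) → 4 (A9,B6).
So the longest common subsequence has length 5.

5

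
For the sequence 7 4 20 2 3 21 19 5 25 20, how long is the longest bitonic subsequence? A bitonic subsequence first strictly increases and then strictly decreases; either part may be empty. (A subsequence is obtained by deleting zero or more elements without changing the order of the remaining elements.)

Let inc[i] be the LIS ending at i and dec[i] the longest strictly decreasing subsequence starting at i. inc = [1, 1, 2, 1, 2, 3, 3, 3, 4, 4], dec = [3, 2, 3, 1, 1, 3, 2, 1, 2, 1].
max_i inc[i]+dec[i]−1 = 5, with one witness 7, 20, 21, 19, 5.

5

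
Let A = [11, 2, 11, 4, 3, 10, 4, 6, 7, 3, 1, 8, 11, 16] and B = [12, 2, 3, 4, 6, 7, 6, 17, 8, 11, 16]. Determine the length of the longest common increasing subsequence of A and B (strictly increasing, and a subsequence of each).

A longest common strictly increasing subsequence is 2, 3, 4, 6, 7, 8, 11, 16 (length 8); it appears in order in both A and B, and no longer such subsequence exists.

8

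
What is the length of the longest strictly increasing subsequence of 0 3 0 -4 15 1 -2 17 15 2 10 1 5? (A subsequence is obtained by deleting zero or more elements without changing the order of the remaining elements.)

4

Let dp[i] be the longest increasing subsequence ending at position i. Then dp = [1, 2, 1, 1, 3, 2, 2, 4, 3, 3, 4, 3, 4].
The maximum is 4; one witness is 0, 3, 15, 17 at positions 1,2,5,8.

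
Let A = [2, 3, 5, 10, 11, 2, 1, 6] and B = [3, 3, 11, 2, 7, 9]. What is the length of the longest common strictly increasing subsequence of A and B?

A longest common strictly increasing subsequence is 3, 11 (length 2); it appears in order in both A and B, and no longer such subsequence exists.

2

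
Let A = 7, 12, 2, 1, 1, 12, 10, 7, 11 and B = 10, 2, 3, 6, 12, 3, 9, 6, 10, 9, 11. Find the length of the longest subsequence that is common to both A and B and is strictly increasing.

A longest common strictly increasing subsequence is 2, 10, 11 (length 3); it appears in order in both A and B, and no longer such subsequence exists.

3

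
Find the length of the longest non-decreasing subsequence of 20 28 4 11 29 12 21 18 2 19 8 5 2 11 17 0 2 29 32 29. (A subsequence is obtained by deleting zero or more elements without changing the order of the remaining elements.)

Scanning left to right, the best length ending at each element is: 20→1, 28→2, 4→1, 11→2, 29→3, 12→3, 21→4, 18→4, 2→1, 19→5, 8→2, 5→2, 2→2, 11→3, 17→4, 0→1, 2→3, 29→6, 32→7, 29→7.
So the longest non-decreasing subsequence has length 7, e.g. 4, 11, 12, 18, 19, 29, 32.

7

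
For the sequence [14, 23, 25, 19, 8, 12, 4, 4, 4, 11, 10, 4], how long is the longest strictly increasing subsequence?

3

Let dp[i] be the longest increasing subsequence ending at position i. Then dp = [1, 2, 3, 2, 1, 2, 1, 1, 1, 2, 2, 1].
The maximum is 3; one witness is 14, 23, 25 at positions 1,2,3.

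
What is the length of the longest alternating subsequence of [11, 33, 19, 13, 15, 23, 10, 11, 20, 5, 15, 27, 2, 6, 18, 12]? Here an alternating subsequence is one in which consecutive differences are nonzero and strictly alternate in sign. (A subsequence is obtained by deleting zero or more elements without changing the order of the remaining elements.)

A longest alternating subsequence is 11, 33, 13, 15, 10, 11, 5, 15, 2, 18, 12 (positions 1,2,4,5,7,8,10,11,13,15,16); its 10 consecutive differences strictly alternate in sign, and length 11 is optimal.

11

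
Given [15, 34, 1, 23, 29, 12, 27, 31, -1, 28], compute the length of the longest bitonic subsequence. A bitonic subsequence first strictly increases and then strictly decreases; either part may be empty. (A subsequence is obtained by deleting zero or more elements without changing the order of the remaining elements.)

5

One longest bitonic subsequence is 15, 34, 29, 27, -1 (positions 1,2,5,7,9): it rises to 34 then falls. Length 5 is optimal.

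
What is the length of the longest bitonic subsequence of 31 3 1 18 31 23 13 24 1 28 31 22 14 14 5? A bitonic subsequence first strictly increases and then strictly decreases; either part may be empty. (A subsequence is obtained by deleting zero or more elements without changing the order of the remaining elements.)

9

One longest bitonic subsequence is 3, 18, 23, 24, 28, 31, 22, 14, 5 (positions 2,4,6,8,10,11,12,14,15): it rises to 31 then falls. Length 9 is optimal.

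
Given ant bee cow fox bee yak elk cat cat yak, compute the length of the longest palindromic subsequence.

4

One longest palindromic subsequence is yak cat cat yak (positions 6,8,9,10); it reads the same forward and backward, and the interval DP gives dp[1][10] = 4.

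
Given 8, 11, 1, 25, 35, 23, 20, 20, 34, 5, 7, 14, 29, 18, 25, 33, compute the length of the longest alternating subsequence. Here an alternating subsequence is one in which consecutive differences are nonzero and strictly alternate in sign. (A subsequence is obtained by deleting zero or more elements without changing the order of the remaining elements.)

10

Track the best alternating length ending on an up-step vs a down-step at each position: up/down = 1/1, 2/1, 1/3, 4/1, 4/1, 4/5, 4/5, 4/5, 6/5, 4/7, 8/7, 8/7, 8/7, 8/9, 10/9, 10/7.
The maximum over both is 10; one such subsequence is 8, 11, 1, 25, 23, 34, 5, 29, 18, 25.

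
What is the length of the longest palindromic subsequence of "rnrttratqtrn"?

9

One longest palindromic subsequence is nrttattrn (positions 2,3,4,5,7,8,10,11,12); it reads the same forward and backward, and the interval DP gives dp[1][12] = 9.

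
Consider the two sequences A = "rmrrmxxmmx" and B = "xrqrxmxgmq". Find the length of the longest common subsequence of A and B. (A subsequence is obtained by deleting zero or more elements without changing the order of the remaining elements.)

5

Backtracking the LCS table gives one alignment: r (A1,B2) → r (A3,B4) → m (A5,B6) → x (A6,B7) → m (A8,B9).
So the longest common subsequence has length 5.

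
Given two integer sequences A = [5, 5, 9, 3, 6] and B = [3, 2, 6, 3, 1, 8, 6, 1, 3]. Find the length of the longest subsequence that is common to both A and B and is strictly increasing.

For each value that appears in both, track the longest common increasing run ending there.
The best achievable length is 2; one witness is 3, 6 (A-positions 4,5, B-positions 1,3).

2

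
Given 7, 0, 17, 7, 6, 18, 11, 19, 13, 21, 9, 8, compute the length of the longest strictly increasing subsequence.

Scanning left to right, the best length ending at each element is: 7→1, 0→1, 17→2, 7→2, 6→2, 18→3, 11→3, 19→4, 13→4, 21→5, 9→3, 8→3.
So the longest increasing subsequence has length 5, e.g. 7, 17, 18, 19, 21.

5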